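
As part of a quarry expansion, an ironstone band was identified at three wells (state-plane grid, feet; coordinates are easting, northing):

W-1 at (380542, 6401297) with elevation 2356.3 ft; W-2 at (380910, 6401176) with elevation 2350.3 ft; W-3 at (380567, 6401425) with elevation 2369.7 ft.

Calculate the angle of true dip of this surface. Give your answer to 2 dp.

Let the plane be z = a·easting + b·northing + c.
W-2−W-1: 368a − 121b = −6;  W-3−W-1: 25a + 128b = 13.4.
Solving gives a = 0.01702, b = 0.10136.
Gradient magnitude |∇z| = √(a² + b²) = √(0.00029 + 0.01027) = 0.10278.
True dip = arctan(0.10278) = 5.87°, dipping toward S (azimuth ≈ 190°).

5.87°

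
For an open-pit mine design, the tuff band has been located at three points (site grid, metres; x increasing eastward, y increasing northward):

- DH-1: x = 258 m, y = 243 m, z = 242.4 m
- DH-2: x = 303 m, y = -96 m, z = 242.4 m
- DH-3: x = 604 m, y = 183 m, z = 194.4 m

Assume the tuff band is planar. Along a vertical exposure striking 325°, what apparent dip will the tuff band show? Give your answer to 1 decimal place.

Two edge vectors: DH-1→DH-2 = (45, -339, 0), DH-1→DH-3 = (346, -60, -48).
Normal n = (DH-1→DH-2) × (DH-1→DH-3) = (16272, 2160, 114594).
So ∂z/∂x = −n_x/n_z = −0.14200 and ∂z/∂y = −n_y/n_z = −0.01885.
Unit vector along 325° is (sin 325°, cos 325°) = (-0.5736, 0.8192).
Slope in that direction = a·(-0.5736) + b·(0.8192) = 0.06601.
Apparent dip = arctan|0.06601| = 3.8° (true dip is 8.2°, so apparent ≤ true as expected).

3.8°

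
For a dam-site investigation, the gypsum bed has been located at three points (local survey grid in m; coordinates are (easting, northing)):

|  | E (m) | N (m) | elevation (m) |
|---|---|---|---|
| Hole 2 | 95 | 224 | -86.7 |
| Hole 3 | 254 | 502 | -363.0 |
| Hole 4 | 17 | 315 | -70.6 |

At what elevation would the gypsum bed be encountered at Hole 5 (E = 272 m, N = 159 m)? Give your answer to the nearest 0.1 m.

Two edge vectors: Hole 2→Hole 3 = (159, 278, -276.3), Hole 2→Hole 4 = (-78, 91, 16.1).
Normal n = (Hole 2→Hole 3) × (Hole 2→Hole 4) = (29619.1, 18991.5, 36153).
So ∂z/∂E = −n_x/n_z = −0.81927 and ∂z/∂N = −n_y/n_z = −0.52531.
Intercept c from Hole 2: -86.7 + 77.83 + 117.67 = 108.80.
At (272, 159): z = −222.8 − 83.5 + 108.80 = -197.6 m.

-197.6 m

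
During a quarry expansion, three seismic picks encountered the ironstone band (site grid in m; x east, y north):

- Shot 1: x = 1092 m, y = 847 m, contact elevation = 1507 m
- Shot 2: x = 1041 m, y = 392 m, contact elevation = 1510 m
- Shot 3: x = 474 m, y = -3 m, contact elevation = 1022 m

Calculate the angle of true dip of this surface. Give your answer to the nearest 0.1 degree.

Two edge vectors: Shot 1→Shot 2 = (-51, -455, 3), Shot 1→Shot 3 = (-618, -850, -485).
Normal n = (Shot 1→Shot 2) × (Shot 1→Shot 3) = (223225, -26589, -237840).
So ∂z/∂x = −n_x/n_z = 0.93855 and ∂z/∂y = −n_y/n_z = −0.11179.
Gradient magnitude |∇z| = √(a² + b²) = √(0.88088 + 0.01250) = 0.94519.
True dip = arctan(0.94519) = 43.4°, dipping toward W (azimuth ≈ 277°).

43.4°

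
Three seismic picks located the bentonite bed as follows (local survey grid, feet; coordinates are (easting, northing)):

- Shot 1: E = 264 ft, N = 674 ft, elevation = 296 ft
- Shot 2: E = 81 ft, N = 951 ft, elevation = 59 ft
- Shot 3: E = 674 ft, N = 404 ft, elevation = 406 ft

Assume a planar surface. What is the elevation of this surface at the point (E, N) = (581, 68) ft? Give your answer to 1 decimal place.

Let the plane be z = a·E + b·N + c.
Shot 2−Shot 1: −183a + 277b = −237;  Shot 3−Shot 1: 410a − 270b = 110.
Solving gives a = −0.52244, b = −1.20075.
Then c = 296 − a·264 − b·674 = 1243.23.
At (581, 68): z = −303.5 − 81.7 + 1243.23 = 858.0 ft.

858.0 ft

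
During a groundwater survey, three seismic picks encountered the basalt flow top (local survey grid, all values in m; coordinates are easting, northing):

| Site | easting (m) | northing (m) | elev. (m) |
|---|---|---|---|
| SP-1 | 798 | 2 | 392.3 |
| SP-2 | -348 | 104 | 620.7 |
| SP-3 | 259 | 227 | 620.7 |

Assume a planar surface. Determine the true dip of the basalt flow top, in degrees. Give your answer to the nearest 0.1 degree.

34.9°

Let the plane be z = a·easting + b·northing + c.
SP-2−SP-1: −1146a + 102b = 228.4;  SP-3−SP-1: −539a + 225b = 228.4.
Solving gives a = −0.13848, b = 0.68338.
Gradient magnitude |∇z| = √(a² + b²) = √(0.01918 + 0.46701) = 0.69727.
True dip = arctan(0.69727) = 34.9°, dipping toward SSE (azimuth ≈ 169°).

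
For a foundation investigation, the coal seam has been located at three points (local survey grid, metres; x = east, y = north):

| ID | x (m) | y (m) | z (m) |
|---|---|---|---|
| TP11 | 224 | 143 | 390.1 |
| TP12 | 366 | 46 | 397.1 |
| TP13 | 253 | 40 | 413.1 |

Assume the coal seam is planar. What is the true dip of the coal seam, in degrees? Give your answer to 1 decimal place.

Let the plane be z = a·x + b·y + c.
TP12−TP11: 142a − 97b = 7;  TP13−TP11: 29a − 103b = 23.
Solving gives a = −0.12783, b = −0.25929.
Gradient magnitude |∇z| = √(a² + b²) = √(0.01634 + 0.06723) = 0.28909.
True dip = arctan(0.28909) = 16.1°, dipping toward NNE (azimuth ≈ 026°).

16.1°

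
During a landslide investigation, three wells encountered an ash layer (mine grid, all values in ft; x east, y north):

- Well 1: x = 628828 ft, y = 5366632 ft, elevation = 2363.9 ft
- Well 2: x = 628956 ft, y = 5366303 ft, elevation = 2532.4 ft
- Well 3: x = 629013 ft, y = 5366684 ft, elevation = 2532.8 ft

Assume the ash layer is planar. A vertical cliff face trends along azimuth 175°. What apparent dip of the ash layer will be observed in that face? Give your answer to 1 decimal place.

12.6°

Let the plane be z = a·x + b·y + c.
Well 2−Well 1: 128a − 329b = 168.5;  Well 3−Well 1: 185a + 52b = 168.9.
Solving gives a = 0.95274, b = −0.14149.
Unit vector along 175° is (sin 175°, cos 175°) = (0.0872, -0.9962).
Slope in that direction = a·(0.0872) + b·(-0.9962) = 0.22398.
Apparent dip = arctan|0.22398| = 12.6° (true dip is 43.9°, so apparent ≤ true as expected).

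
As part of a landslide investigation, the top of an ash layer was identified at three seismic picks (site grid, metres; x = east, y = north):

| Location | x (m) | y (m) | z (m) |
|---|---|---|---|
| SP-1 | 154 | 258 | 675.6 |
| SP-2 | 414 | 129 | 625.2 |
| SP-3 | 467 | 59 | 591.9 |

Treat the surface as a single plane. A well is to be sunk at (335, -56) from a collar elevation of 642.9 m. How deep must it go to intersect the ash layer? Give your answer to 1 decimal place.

Let the plane be z = a·x + b·y + c.
SP-2−SP-1: 260a − 129b = −50.4;  SP-3−SP-1: 313a − 199b = −83.7.
Solving gives a = 0.06756, b = 0.52687.
Then c = 675.6 − a·154 − b·258 = 529.26.
At (335, -56): z_contact = 22.63 − 29.50 + 529.26 = 522.39 m.
Depth below ground = 642.9 − 522.39 = 120.5 m.

120.5 m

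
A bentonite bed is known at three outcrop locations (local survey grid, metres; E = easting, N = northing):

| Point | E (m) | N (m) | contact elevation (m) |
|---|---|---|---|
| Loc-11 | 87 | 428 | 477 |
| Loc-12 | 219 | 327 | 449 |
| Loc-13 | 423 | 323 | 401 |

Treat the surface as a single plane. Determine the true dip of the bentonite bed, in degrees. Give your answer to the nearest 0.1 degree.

13.4°

Two edge vectors: Loc-11→Loc-12 = (132, -101, -28), Loc-11→Loc-13 = (336, -105, -76).
Normal n = (Loc-11→Loc-12) × (Loc-11→Loc-13) = (4736, 624, 20076).
So ∂z/∂E = −n_x/n_z = −0.23590 and ∂z/∂N = −n_y/n_z = −0.03108.
Gradient magnitude |∇z| = √(a² + b²) = √(0.05565 + 0.00097) = 0.23794.
True dip = arctan(0.23794) = 13.4°, dipping toward E (azimuth ≈ 082°).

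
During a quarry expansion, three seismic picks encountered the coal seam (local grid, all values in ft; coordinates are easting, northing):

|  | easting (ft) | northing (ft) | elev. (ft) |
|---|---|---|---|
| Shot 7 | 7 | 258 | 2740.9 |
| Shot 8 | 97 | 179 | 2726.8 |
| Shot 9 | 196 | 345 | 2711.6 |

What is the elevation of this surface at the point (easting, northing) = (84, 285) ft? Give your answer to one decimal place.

2729.0 ft

Two edge vectors: Shot 7→Shot 8 = (90, -79, -14.1), Shot 7→Shot 9 = (189, 87, -29.3).
Normal n = (Shot 7→Shot 8) × (Shot 7→Shot 9) = (3541.4, -27.9, 22761).
So ∂z/∂easting = −n_x/n_z = −0.15559 and ∂z/∂northing = −n_y/n_z = 0.00123.
Intercept c from Shot 7: 2740.9 + 1.09 − 0.32 = 2741.67.
At (84, 285): z = −13.1 + 0.3 + 2741.67 = 2729.0 ft.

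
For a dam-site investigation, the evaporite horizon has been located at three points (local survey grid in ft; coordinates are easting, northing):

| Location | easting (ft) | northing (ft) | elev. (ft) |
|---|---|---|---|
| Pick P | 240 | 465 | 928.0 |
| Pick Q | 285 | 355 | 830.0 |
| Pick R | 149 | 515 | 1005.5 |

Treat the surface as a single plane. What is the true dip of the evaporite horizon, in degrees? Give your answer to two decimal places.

40.08°

Two edge vectors: Pick P→Pick Q = (45, -110, -98), Pick P→Pick R = (-91, 50, 77.5).
Normal n = (Pick P→Pick Q) × (Pick P→Pick R) = (-3625, 5430.5, -7760).
So ∂z/∂easting = −n_x/n_z = −0.46714 and ∂z/∂northing = −n_y/n_z = 0.69981.
Gradient magnitude |∇z| = √(a² + b²) = √(0.21822 + 0.48973) = 0.84140.
True dip = arctan(0.84140) = 40.08°, dipping toward SSE (azimuth ≈ 146°).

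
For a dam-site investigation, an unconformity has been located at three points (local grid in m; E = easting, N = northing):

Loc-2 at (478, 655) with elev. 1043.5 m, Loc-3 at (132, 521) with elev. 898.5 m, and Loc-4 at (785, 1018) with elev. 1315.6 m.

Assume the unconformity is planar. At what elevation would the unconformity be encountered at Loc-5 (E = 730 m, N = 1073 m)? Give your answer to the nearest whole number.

1337 m

Two edge vectors: Loc-2→Loc-3 = (-346, -134, -145), Loc-2→Loc-4 = (307, 363, 272.1).
Normal n = (Loc-2→Loc-3) × (Loc-2→Loc-4) = (16173.6, 49631.6, -84460).
So ∂z/∂E = −n_x/n_z = 0.19149 and ∂z/∂N = −n_y/n_z = 0.58763.
Intercept c from Loc-2: 1043.5 − 91.53 − 384.90 = 567.07.
At (730, 1073): z = 139.8 + 630.5 + 567.07 = 1337.4 m.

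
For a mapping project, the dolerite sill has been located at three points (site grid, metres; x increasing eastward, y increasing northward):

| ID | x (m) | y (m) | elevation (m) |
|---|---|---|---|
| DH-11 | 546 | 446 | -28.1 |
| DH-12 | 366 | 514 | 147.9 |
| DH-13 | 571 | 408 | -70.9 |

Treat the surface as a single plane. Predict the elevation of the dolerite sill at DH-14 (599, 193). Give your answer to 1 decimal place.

-229.7 m

Let the plane be z = a·x + b·y + c.
DH-12−DH-11: −180a + 68b = 176;  DH-13−DH-11: 25a − 38b = −42.8.
Solving gives a = −0.73494, b = 0.64280.
Then c = -28.1 − a·546 − b·446 = 86.49.
At (599, 193): z = −440.2 + 124.1 + 86.49 = -229.7 m.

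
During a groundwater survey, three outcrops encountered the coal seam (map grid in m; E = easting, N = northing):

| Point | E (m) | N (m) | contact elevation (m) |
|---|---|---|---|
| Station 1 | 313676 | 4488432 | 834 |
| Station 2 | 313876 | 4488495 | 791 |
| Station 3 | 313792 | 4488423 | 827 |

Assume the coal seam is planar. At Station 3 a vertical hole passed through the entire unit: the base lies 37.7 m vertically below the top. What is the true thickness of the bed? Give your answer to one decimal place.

35.0 m

Let the plane be z = a·E + b·N + c.
Station 2−Station 1: 200a + 63b = −43;  Station 3−Station 1: 116a − 9b = −7.
Solving gives a = −0.09091, b = −0.39394.
|∇z| = √(a²+b²) = 0.40429, so dip δ = arctan(0.40429) = 22.01°.
True thickness = vertical thickness × cos δ = 37.7 × cos 22.01° = 35.0 m.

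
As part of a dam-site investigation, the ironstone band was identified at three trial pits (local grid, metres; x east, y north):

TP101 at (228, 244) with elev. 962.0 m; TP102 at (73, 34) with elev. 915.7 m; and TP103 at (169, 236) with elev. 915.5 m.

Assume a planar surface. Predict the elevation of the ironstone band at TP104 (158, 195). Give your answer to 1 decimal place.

922.7 m

Let the plane be z = a·x + b·y + c.
TP102−TP101: −155a − 210b = −46.3;  TP103−TP101: −59a − 8b = −46.5.
Solving gives a = 0.84257, b = −0.40142.
Then c = 962 − a·228 − b·244 = 867.84.
At (158, 195): z = 133.1 − 78.3 + 867.84 = 922.7 m.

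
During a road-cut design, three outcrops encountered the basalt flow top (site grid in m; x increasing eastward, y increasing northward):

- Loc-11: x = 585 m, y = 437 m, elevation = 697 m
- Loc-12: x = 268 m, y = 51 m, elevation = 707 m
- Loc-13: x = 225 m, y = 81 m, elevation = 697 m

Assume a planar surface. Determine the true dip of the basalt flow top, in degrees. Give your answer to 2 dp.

10.97°

Let the plane be z = a·x + b·y + c.
Loc-12−Loc-11: −317a − 386b = 10;  Loc-13−Loc-11: −360a − 356b = 0.
Solving gives a = 0.13636, b = −0.13789.
Gradient magnitude |∇z| = √(a² + b²) = √(0.01859 + 0.01901) = 0.19392.
True dip = arctan(0.19392) = 10.97°, dipping toward NW (azimuth ≈ 315°).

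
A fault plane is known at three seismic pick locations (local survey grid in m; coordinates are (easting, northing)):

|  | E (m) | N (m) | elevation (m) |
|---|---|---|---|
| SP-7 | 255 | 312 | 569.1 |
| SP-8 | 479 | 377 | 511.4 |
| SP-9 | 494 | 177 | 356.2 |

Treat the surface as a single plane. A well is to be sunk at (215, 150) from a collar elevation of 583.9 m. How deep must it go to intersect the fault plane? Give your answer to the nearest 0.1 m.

115.9 m

Let the plane be z = a·E + b·N + c.
SP-8−SP-7: 224a + 65b = −57.7;  SP-9−SP-7: 239a − 135b = −212.9.
Solving gives a = −0.47248, b = 0.74056.
Then c = 569.1 − a·255 − b·312 = 458.53.
At (215, 150): z_contact = −101.58 + 111.08 + 458.53 = 468.03 m.
Depth below ground = 583.9 − 468.03 = 115.9 m.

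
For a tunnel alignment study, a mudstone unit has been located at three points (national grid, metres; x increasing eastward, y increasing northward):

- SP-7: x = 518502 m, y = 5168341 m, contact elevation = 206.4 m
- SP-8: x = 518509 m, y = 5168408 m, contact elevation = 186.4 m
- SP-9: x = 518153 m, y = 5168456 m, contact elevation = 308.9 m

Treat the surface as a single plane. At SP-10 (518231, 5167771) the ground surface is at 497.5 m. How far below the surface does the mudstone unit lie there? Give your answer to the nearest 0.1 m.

Let the plane be z = a·x + b·y + c.
SP-8−SP-7: 7a + 67b = −20;  SP-9−SP-7: −349a + 115b = 102.5.
Solving gives a = −0.379010253, b = −0.258909377.
Then c = 206.4 − a·518502 − b·5168341 = 1534855.92.
At (518231, 5167771): z_contact = −196414.86 − 1337984.37 + 1534855.92 = 456.69 m.
Depth below ground = 497.5 − 456.69 = 40.8 m.

40.8 m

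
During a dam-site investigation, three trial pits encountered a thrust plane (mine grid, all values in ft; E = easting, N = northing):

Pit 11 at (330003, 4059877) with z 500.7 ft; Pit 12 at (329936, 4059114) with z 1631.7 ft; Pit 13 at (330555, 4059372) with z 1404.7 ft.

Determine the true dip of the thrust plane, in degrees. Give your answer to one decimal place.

Let the plane be z = a·E + b·N + c.
Pit 12−Pit 11: −67a − 763b = 1131;  Pit 13−Pit 11: 552a − 505b = 904.
Solving gives a = 0.26065, b = −1.50519.
Gradient magnitude |∇z| = √(a² + b²) = √(0.06794 + 2.26561) = 1.52760.
True dip = arctan(1.52760) = 56.8°, dipping toward N (azimuth ≈ 350°).

56.8°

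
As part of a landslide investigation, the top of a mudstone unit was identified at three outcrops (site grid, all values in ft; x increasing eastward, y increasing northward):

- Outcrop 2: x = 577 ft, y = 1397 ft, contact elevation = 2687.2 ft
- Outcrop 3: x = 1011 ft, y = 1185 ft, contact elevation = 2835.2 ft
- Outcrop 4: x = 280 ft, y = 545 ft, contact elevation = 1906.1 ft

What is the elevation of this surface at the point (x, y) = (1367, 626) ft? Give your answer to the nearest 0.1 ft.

2694.0 ft

Two edge vectors: Outcrop 2→Outcrop 3 = (434, -212, 148), Outcrop 2→Outcrop 4 = (-297, -852, -781.1).
Normal n = (Outcrop 2→Outcrop 3) × (Outcrop 2→Outcrop 4) = (291689.2, 295041.4, -432732).
So ∂z/∂x = −n_x/n_z = 0.674064 and ∂z/∂y = −n_y/n_z = 0.681811.
Intercept c from Outcrop 2: 2687.2 − 388.94 − 952.49 = 1345.78.
At (1367, 626): z = 921.4 + 426.8 + 1345.78 = 2694.0 ft.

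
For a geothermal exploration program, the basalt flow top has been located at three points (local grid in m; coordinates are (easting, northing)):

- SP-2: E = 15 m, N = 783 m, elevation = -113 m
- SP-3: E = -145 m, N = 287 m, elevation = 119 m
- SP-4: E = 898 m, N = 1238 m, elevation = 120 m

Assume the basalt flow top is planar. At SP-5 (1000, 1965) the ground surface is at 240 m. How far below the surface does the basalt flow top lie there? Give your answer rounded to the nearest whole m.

Two edge vectors: SP-2→SP-3 = (-160, -496, 232), SP-2→SP-4 = (883, 455, 233).
Normal n = (SP-2→SP-3) × (SP-2→SP-4) = (-221128, 242136, 365168).
So ∂z/∂E = −n_x/n_z = 0.60555 and ∂z/∂N = −n_y/n_z = −0.66308.
Intercept c from SP-2: -113 − 9.08 + 519.19 = 397.11.
At (1000, 1965): z_contact = 605.6 − 1303.0 + 397.11 = -300.3 m.
Depth below ground = 240 − (-300.3) = 540 m.

540 m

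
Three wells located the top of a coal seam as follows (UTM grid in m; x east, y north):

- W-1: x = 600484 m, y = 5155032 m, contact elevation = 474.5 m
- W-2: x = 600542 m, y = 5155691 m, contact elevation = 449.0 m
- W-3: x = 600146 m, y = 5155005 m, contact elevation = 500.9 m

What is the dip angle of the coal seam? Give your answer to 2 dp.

Two edge vectors: W-1→W-2 = (58, 659, -25.5), W-1→W-3 = (-338, -27, 26.4).
Normal n = (W-1→W-2) × (W-1→W-3) = (16709.1, 7087.8, 221176).
So ∂z/∂x = −n_x/n_z = −0.07555 and ∂z/∂y = −n_y/n_z = −0.03205.
Gradient magnitude |∇z| = √(a² + b²) = √(0.00571 + 0.00103) = 0.08206.
True dip = arctan(0.08206) = 4.69°, dipping toward ENE (azimuth ≈ 067°).

4.69°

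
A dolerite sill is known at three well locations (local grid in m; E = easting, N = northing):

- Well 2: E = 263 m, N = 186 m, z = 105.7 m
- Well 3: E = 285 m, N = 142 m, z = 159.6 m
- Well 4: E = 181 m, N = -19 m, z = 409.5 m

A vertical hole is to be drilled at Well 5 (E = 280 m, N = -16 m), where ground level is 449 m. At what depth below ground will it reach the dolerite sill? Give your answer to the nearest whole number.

72 m

Two edge vectors: Well 2→Well 3 = (22, -44, 53.9), Well 2→Well 4 = (-82, -205, 303.8).
Normal n = (Well 2→Well 3) × (Well 2→Well 4) = (-2317.7, -11103.4, -8118).
So ∂z/∂E = −n_x/n_z = −0.28550 and ∂z/∂N = −n_y/n_z = −1.36775.
Intercept c from Well 2: 105.7 + 75.09 + 254.40 = 435.19.
At (280, -16): z_contact = −79.9 + 21.9 + 435.19 = 377.1 m.
Depth below ground = 449 − 377.1 = 72 m.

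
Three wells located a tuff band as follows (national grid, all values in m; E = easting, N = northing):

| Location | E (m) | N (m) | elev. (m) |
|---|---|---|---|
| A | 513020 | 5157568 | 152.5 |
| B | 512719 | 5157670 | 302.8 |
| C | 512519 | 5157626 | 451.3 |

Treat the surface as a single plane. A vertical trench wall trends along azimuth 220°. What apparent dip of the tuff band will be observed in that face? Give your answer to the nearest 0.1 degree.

36.8°

Two edge vectors: A→B = (-301, 102, 150.3), A→C = (-501, 58, 298.8).
Normal n = (A→B) × (A→C) = (21760.2, 14638.5, 33644).
So ∂z/∂E = −n_x/n_z = −0.64678 and ∂z/∂N = −n_y/n_z = −0.43510.
Unit vector along 220° is (sin 220°, cos 220°) = (-0.6428, -0.7660).
Slope in that direction = a·(-0.6428) + b·(-0.7660) = 0.74905.
Apparent dip = arctan|0.74905| = 36.8° (true dip is 37.9°, so apparent ≤ true as expected).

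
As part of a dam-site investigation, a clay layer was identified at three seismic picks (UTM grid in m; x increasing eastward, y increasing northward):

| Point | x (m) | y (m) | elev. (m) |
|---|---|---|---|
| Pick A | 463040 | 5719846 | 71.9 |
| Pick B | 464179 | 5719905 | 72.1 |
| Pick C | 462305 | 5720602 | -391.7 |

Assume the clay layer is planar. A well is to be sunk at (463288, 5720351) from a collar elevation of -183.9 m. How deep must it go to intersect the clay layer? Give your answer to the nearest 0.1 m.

Two edge vectors: Pick A→Pick B = (1139, 59, 0.2), Pick A→Pick C = (-735, 756, -463.6).
Normal n = (Pick A→Pick B) × (Pick A→Pick C) = (-27503.6, 527893.4, 904449).
So ∂z/∂x = −n_x/n_z = 0.030409233 and ∂z/∂y = −n_y/n_z = −0.583662982.
Intercept c from Pick A: 71.9 − 14080.69 + 3338462.37 = 3324453.58.
At (463288, 5720351): z_contact = 14088.23 − 3338757.12 + 3324453.58 = -215.31 m.
Depth below ground = -183.9 − (-215.31) = 31.4 m.

31.4 m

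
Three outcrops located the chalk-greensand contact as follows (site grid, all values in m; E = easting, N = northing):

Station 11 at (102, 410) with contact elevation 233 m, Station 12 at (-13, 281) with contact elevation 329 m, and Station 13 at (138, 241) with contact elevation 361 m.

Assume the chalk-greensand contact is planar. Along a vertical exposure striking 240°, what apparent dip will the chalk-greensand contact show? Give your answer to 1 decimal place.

20.2°

Let the plane be z = a·E + b·N + c.
Station 12−Station 11: −115a − 129b = 96;  Station 13−Station 11: 36a − 169b = 128.
Solving gives a = 0.01196, b = −0.75485.
Unit vector along 240° is (sin 240°, cos 240°) = (-0.8660, -0.5000).
Slope in that direction = a·(-0.8660) + b·(-0.5000) = 0.36707.
Apparent dip = arctan|0.36707| = 20.2° (true dip is 37.1°, so apparent ≤ true as expected).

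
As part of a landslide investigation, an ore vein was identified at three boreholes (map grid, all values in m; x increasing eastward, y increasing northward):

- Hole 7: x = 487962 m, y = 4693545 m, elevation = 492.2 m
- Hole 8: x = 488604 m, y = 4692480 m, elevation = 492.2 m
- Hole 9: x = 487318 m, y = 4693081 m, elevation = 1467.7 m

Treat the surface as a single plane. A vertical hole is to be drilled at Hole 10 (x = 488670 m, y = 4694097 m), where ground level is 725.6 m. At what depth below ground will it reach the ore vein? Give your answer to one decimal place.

Let the plane be z = a·x + b·y + c.
Hole 8−Hole 7: 642a − 1065b = 0;  Hole 9−Hole 7: −644a − 464b = 975.5.
Solving gives a = −1.056070762, b = −0.636617304.
Then c = 492.2 − a·487962 − b·4693545 = 3503806.57.
At (488670, 4694097): z_contact = −516070.10 − 2988343.38 + 3503806.57 = -606.91 m.
Depth below ground = 725.6 − (-606.91) = 1332.5 m.

1332.5 m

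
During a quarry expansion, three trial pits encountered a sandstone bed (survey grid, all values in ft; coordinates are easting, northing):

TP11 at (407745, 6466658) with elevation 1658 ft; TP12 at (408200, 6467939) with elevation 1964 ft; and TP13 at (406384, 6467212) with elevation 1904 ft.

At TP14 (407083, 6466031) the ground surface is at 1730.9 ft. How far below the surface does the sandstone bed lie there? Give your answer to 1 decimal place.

190.6 ft

Let the plane be z = a·easting + b·northing + c.
TP12−TP11: 455a + 1281b = 306;  TP13−TP11: −1361a + 554b = 246.
Solving gives a = −0.072964769, b = 0.264792326.
Then c = 1658 − a·407745 − b·6466658 = −1680912.40.
At (407083, 6466031): z_contact = −29702.72 + 1712155.39 − 1680912.40 = 1540.28 ft.
Depth below ground = 1730.9 − 1540.28 = 190.6 ft.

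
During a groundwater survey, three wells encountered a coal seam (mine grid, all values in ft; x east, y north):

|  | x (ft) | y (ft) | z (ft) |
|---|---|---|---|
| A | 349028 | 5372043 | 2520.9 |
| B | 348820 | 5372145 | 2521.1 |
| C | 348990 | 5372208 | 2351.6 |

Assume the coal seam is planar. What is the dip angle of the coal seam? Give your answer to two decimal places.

Two edge vectors: A→B = (-208, 102, 0.2), A→C = (-38, 165, -169.3).
Normal n = (A→B) × (A→C) = (-17301.6, -35222, -30444).
So ∂z/∂x = −n_x/n_z = −0.56831 and ∂z/∂y = −n_y/n_z = −1.15694.
Gradient magnitude |∇z| = √(a² + b²) = √(0.32298 + 1.33852) = 1.28899.
True dip = arctan(1.28899) = 52.20°, dipping toward NNE (azimuth ≈ 026°).

52.20°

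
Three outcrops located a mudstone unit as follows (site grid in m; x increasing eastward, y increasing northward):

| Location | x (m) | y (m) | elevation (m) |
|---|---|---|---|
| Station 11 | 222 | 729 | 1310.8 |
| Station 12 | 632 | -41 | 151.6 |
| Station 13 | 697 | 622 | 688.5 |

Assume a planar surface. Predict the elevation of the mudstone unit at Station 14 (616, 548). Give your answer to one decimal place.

709.9 m

Two edge vectors: Station 11→Station 12 = (410, -770, -1159.2), Station 11→Station 13 = (475, -107, -622.3).
Normal n = (Station 11→Station 12) × (Station 11→Station 13) = (355136.6, -295477, 321880).
So ∂z/∂x = −n_x/n_z = −1.10332 and ∂z/∂y = −n_y/n_z = 0.91797.
Intercept c from Station 11: 1310.8 + 244.94 − 669.20 = 886.54.
At (616, 548): z = −679.6 + 503.0 + 886.54 = 709.9 m.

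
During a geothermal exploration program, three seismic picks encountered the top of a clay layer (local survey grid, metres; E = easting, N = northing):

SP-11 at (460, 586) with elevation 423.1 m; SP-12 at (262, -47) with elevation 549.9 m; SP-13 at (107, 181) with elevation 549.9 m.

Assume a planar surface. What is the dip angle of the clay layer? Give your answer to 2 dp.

13.71°

Two edge vectors: SP-11→SP-12 = (-198, -633, 126.8), SP-11→SP-13 = (-353, -405, 126.8).
Normal n = (SP-11→SP-12) × (SP-11→SP-13) = (-28910.4, -19654, -143259).
So ∂z/∂E = −n_x/n_z = −0.20181 and ∂z/∂N = −n_y/n_z = −0.13719.
Gradient magnitude |∇z| = √(a² + b²) = √(0.04073 + 0.01882) = 0.24402.
True dip = arctan(0.24402) = 13.71°, dipping toward NE (azimuth ≈ 056°).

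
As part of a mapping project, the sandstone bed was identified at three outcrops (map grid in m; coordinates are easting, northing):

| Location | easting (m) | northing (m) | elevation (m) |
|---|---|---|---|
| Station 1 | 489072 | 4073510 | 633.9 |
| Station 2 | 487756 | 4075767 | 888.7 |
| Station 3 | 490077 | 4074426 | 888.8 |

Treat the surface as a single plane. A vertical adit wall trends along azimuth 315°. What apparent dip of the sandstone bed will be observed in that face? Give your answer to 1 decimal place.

2.9°

Let the plane be z = a·easting + b·northing + c.
Station 2−Station 1: −1316a + 2257b = 254.8;  Station 3−Station 1: 1005a + 916b = 254.9.
Solving gives a = 0.09843, b = 0.17028.
Unit vector along 315° is (sin 315°, cos 315°) = (-0.7071, 0.7071).
Slope in that direction = a·(-0.7071) + b·(0.7071) = 0.05081.
Apparent dip = arctan|0.05081| = 2.9° (true dip is 11.1°, so apparent ≤ true as expected).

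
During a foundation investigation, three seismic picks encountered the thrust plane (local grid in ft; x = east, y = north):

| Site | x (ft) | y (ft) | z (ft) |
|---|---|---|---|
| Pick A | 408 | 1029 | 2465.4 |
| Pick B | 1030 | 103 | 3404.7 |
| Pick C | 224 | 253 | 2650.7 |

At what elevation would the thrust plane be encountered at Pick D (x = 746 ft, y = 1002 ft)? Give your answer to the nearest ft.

Two edge vectors: Pick A→Pick B = (622, -926, 939.3), Pick A→Pick C = (-184, -776, 185.3).
Normal n = (Pick A→Pick B) × (Pick A→Pick C) = (557309, -288087.8, -653056).
So ∂z/∂x = −n_x/n_z = 0.85339 and ∂z/∂y = −n_y/n_z = −0.44114.
Intercept c from Pick A: 2465.4 − 348.18 + 453.93 = 2571.15.
At (746, 1002): z = 636.6 − 442.0 + 2571.15 = 2765.8 ft.

2766 ft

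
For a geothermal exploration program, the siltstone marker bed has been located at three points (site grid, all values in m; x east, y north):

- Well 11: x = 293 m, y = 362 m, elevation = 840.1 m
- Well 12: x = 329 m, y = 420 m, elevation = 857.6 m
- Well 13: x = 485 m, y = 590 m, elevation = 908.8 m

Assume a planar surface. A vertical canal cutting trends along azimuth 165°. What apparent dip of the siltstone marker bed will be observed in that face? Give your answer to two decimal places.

Two edge vectors: Well 11→Well 12 = (36, 58, 17.5), Well 11→Well 13 = (192, 228, 68.7).
Normal n = (Well 11→Well 12) × (Well 11→Well 13) = (-5.4, 886.8, -2928).
So ∂z/∂x = −n_x/n_z = −0.00184 and ∂z/∂y = −n_y/n_z = 0.30287.
Unit vector along 165° is (sin 165°, cos 165°) = (0.2588, -0.9659).
Slope in that direction = a·(0.2588) + b·(-0.9659) = −0.29303.
Apparent dip = arctan|0.29303| = 16.33° (true dip is 16.9°, so apparent ≤ true as expected).

16.33°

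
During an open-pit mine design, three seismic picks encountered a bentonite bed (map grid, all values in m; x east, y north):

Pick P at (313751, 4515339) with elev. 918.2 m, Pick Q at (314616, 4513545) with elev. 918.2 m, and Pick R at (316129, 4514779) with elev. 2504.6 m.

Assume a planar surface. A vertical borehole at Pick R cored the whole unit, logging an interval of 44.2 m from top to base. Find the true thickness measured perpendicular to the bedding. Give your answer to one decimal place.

33.9 m

Let the plane be z = a·x + b·y + c.
Pick Q−Pick P: 865a − 1794b = 0;  Pick R−Pick P: 2378a − 560b = 1586.4.
Solving gives a = 0.75257, b = 0.36286.
|∇z| = √(a²+b²) = 0.83548, so dip δ = arctan(0.83548) = 39.88°.
True thickness = vertical thickness × cos δ = 44.2 × cos 39.88° = 33.9 m.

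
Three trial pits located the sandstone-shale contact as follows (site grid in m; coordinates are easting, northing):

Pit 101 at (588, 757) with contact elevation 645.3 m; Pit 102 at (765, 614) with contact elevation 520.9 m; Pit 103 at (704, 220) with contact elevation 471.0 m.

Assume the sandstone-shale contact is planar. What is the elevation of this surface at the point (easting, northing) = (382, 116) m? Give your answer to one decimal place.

Let the plane be z = a·easting + b·northing + c.
Pit 102−Pit 101: 177a − 143b = −124.4;  Pit 103−Pit 101: 116a − 537b = −174.3.
Solving gives a = −0.53374, b = 0.20928.
Then c = 645.3 − a·588 − b·757 = 800.71.
At (382, 116): z = −203.9 + 24.3 + 800.71 = 621.1 m.

621.1 m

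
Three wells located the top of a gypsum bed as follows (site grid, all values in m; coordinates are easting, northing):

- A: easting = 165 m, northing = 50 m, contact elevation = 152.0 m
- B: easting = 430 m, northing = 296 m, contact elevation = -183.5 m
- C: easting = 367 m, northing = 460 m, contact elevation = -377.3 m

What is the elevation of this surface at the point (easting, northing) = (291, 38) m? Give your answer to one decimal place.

Two edge vectors: A→B = (265, 246, -335.5), A→C = (202, 410, -529.3).
Normal n = (A→B) × (A→C) = (7347.2, 72493.5, 58958).
So ∂z/∂easting = −n_x/n_z = −0.12462 and ∂z/∂northing = −n_y/n_z = −1.22958.
Intercept c from A: 152 + 20.56 + 61.48 = 234.04.
At (291, 38): z = −36.3 − 46.7 + 234.04 = 151.1 m.

151.1 m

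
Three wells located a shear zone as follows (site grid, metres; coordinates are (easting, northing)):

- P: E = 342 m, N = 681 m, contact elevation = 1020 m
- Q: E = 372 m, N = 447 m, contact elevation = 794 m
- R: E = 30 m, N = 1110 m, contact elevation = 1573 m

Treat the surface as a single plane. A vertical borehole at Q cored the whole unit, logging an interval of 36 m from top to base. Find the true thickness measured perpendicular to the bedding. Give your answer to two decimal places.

Let the plane be z = a·E + b·N + c.
Q−P: 30a − 234b = −226;  R−P: −312a + 429b = 553.
Solving gives a = −0.53956, b = 0.89664.
|∇z| = √(a²+b²) = 1.04646, so dip δ = arctan(1.04646) = 46.30°.
True thickness = vertical thickness × cos δ = 36 × cos 46.30° = 24.87 m.

24.87 m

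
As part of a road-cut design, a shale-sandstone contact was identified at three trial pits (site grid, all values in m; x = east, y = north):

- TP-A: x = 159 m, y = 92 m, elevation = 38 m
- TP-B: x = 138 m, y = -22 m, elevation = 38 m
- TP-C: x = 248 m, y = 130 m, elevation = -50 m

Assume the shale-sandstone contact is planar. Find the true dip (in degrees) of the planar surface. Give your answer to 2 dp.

Two edge vectors: TP-A→TP-B = (-21, -114, 0), TP-A→TP-C = (89, 38, -88).
Normal n = (TP-A→TP-B) × (TP-A→TP-C) = (10032, -1848, 9348).
So ∂z/∂x = −n_x/n_z = −1.07317 and ∂z/∂y = −n_y/n_z = 0.19769.
Gradient magnitude |∇z| = √(a² + b²) = √(1.15170 + 0.03908) = 1.09123.
True dip = arctan(1.09123) = 47.50°, dipping toward E (azimuth ≈ 100°).

47.50°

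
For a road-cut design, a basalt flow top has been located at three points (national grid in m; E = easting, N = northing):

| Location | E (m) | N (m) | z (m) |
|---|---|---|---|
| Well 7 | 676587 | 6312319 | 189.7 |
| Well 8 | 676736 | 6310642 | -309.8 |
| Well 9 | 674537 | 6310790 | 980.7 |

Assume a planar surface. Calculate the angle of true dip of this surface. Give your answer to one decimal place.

31.9°

Let the plane be z = a·E + b·N + c.
Well 8−Well 7: 149a − 1677b = −499.5;  Well 9−Well 7: −2050a − 1529b = 791.
Solving gives a = −0.57022, b = 0.24719.
Gradient magnitude |∇z| = √(a² + b²) = √(0.32515 + 0.06110) = 0.62149.
True dip = arctan(0.62149) = 31.9°, dipping toward ESE (azimuth ≈ 113°).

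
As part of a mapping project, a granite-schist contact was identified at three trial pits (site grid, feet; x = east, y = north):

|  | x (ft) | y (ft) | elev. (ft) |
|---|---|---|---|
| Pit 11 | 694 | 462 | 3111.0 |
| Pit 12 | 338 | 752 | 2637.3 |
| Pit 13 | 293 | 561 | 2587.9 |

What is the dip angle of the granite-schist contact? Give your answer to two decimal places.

Let the plane be z = a·x + b·y + c.
Pit 12−Pit 11: −356a + 290b = −473.7;  Pit 13−Pit 11: −401a + 99b = −523.1.
Solving gives a = 1.29313, b = −0.04602.
Gradient magnitude |∇z| = √(a² + b²) = √(1.67218 + 0.00212) = 1.29394.
True dip = arctan(1.29394) = 52.30°, dipping toward W (azimuth ≈ 272°).

52.30°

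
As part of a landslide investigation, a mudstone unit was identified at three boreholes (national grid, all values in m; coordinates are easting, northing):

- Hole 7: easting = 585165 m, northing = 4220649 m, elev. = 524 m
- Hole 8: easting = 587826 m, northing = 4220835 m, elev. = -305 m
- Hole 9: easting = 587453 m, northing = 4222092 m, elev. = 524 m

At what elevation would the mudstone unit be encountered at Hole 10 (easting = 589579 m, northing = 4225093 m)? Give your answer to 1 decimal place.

1446.3 m

Let the plane be z = a·easting + b·northing + c.
Hole 8−Hole 7: 2661a + 186b = −829;  Hole 9−Hole 7: 2288a + 1443b = 0.
Solving gives a = −0.350368382, b = 0.555539056.
Then c = 524 − a·585165 − b·4220649 = −2139188.05.
At (589579, 4225093): z = −206569.8 + 2347204.2 − 2139188.05 = 1446.3 m.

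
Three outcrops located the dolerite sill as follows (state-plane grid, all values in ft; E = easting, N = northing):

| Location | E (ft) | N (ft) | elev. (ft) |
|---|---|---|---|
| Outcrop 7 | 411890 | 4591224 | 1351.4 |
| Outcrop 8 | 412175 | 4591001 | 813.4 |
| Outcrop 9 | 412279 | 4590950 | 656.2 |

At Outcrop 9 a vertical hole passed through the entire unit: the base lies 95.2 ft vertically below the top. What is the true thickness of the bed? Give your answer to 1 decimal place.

Two edge vectors: Outcrop 7→Outcrop 8 = (285, -223, -538), Outcrop 7→Outcrop 9 = (389, -274, -695.2).
Normal n = (Outcrop 7→Outcrop 8) × (Outcrop 7→Outcrop 9) = (7617.6, -11150, 8657).
So ∂z/∂E = −n_x/n_z = −0.87994 and ∂z/∂N = −n_y/n_z = 1.28798.
|∇z| = √(a²+b²) = 1.55986, so dip δ = arctan(1.55986) = 57.34°.
True thickness = vertical thickness × cos δ = 95.2 × cos 57.34° = 51.4 ft.

51.4 ft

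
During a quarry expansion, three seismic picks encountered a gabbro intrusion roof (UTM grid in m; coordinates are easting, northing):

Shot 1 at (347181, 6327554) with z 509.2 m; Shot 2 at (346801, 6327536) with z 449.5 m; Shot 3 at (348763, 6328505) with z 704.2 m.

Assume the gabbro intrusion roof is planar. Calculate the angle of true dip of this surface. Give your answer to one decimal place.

9.7°

Two edge vectors: Shot 1→Shot 2 = (-380, -18, -59.7), Shot 1→Shot 3 = (1582, 951, 195).
Normal n = (Shot 1→Shot 2) × (Shot 1→Shot 3) = (53264.7, -20345.4, -332904).
So ∂z/∂easting = −n_x/n_z = 0.16000 and ∂z/∂northing = −n_y/n_z = −0.06111.
Gradient magnitude |∇z| = √(a² + b²) = √(0.02560 + 0.00374) = 0.17127.
True dip = arctan(0.17127) = 9.7°, dipping toward WNW (azimuth ≈ 291°).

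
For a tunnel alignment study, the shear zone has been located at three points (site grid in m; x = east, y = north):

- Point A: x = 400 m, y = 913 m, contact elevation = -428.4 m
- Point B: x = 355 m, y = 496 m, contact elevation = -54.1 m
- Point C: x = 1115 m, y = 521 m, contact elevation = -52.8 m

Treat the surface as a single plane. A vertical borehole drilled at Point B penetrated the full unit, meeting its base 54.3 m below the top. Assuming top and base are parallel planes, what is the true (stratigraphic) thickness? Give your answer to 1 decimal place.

40.3 m

Two edge vectors: Point A→Point B = (-45, -417, 374.3), Point A→Point C = (715, -392, 375.6).
Normal n = (Point A→Point B) × (Point A→Point C) = (-9899.6, 284526.5, 315795).
So ∂z/∂x = −n_x/n_z = 0.03135 and ∂z/∂y = −n_y/n_z = −0.90098.
|∇z| = √(a²+b²) = 0.90153, so dip δ = arctan(0.90153) = 42.04°.
True thickness = vertical thickness × cos δ = 54.3 × cos 42.04° = 40.3 m.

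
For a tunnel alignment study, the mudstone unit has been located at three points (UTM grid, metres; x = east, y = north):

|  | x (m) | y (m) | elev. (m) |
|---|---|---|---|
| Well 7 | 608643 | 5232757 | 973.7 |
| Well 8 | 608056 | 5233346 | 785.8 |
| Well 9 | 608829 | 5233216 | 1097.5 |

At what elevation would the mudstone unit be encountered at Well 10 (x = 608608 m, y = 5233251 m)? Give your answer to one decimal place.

1008.2 m

Two edge vectors: Well 7→Well 8 = (-587, 589, -187.9), Well 7→Well 9 = (186, 459, 123.8).
Normal n = (Well 7→Well 8) × (Well 7→Well 9) = (159164.3, 37721.2, -378987).
So ∂z/∂x = −n_x/n_z = 0.419972981 and ∂z/∂y = −n_y/n_z = 0.099531646.
Intercept c from Well 7: 973.7 − 255613.61 − 520824.92 = −775464.83.
At (608608, 5233251): z = 255598.9 + 520874.1 − 775464.83 = 1008.2 m.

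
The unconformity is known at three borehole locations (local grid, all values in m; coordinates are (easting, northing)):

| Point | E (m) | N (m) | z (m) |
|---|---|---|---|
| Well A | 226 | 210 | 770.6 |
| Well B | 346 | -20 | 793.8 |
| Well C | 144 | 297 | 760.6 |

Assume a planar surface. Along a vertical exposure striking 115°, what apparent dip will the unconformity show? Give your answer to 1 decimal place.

3.8°

Let the plane be z = a·E + b·N + c.
Well B−Well A: 120a − 230b = 23.2;  Well C−Well A: −82a + 87b = −10.
Solving gives a = 0.03344, b = −0.08342.
Unit vector along 115° is (sin 115°, cos 115°) = (0.9063, -0.4226).
Slope in that direction = a·(0.9063) + b·(-0.4226) = 0.06557.
Apparent dip = arctan|0.06557| = 3.8° (true dip is 5.1°, so apparent ≤ true as expected).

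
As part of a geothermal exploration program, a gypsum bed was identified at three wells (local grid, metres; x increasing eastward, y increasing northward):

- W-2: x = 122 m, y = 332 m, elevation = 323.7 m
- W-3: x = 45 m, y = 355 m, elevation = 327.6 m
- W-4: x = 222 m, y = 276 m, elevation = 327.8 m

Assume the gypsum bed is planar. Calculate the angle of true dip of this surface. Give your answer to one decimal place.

Two edge vectors: W-2→W-3 = (-77, 23, 3.9), W-2→W-4 = (100, -56, 4.1).
Normal n = (W-2→W-3) × (W-2→W-4) = (312.7, 705.7, 2012).
So ∂z/∂x = −n_x/n_z = −0.15542 and ∂z/∂y = −n_y/n_z = −0.35075.
Gradient magnitude |∇z| = √(a² + b²) = √(0.02415 + 0.12302) = 0.38364.
True dip = arctan(0.38364) = 21.0°, dipping toward NNE (azimuth ≈ 024°).

21.0°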